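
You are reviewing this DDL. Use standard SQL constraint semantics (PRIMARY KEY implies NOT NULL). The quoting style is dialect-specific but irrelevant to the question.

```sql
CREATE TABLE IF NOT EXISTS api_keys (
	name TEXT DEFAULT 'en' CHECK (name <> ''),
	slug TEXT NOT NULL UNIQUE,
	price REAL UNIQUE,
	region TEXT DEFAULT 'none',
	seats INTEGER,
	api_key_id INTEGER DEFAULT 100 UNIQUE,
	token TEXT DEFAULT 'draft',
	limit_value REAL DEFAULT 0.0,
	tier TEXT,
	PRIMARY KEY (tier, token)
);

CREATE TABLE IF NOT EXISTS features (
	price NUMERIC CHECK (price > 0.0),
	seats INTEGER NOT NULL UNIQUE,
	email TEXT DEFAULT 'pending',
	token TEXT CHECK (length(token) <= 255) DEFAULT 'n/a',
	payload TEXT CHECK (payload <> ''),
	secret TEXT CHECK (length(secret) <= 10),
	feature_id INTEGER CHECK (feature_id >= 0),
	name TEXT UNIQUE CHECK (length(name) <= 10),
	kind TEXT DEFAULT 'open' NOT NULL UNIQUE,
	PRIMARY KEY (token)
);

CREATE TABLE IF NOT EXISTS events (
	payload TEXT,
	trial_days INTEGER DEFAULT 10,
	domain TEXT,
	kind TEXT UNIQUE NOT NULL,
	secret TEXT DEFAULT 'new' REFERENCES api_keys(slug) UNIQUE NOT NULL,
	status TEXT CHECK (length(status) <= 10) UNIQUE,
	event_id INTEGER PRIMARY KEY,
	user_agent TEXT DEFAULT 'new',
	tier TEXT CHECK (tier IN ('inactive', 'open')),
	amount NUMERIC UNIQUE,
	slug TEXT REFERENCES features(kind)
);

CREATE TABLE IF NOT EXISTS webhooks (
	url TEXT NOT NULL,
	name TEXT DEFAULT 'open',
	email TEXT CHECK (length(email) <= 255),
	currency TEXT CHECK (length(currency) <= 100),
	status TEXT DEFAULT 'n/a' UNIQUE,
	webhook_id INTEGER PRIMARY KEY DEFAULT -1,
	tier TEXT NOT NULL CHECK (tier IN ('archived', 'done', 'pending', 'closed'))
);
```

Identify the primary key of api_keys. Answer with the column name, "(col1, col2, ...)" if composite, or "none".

A table-level PRIMARY KEY clause names 2 columns: tier, token.
This is a composite key — the combination is unique, not each column individually.

(tier, token)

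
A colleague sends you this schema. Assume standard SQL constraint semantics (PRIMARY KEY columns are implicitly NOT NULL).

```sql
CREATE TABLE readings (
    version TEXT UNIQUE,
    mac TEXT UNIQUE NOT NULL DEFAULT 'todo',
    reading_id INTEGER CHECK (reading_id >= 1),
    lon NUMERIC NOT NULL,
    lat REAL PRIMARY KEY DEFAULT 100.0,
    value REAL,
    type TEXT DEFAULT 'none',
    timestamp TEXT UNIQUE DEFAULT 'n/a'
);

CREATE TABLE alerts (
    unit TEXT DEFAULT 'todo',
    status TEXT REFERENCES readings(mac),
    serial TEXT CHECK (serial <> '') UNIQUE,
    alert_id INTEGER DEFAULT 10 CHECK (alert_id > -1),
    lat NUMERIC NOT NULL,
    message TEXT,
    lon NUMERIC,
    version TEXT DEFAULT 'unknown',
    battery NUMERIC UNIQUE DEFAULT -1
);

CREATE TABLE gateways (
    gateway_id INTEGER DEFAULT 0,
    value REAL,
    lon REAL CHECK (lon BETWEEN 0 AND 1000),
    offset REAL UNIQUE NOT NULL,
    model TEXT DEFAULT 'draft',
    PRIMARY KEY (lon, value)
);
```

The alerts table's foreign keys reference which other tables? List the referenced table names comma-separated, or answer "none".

- status REFERENCES readings(mac).

readings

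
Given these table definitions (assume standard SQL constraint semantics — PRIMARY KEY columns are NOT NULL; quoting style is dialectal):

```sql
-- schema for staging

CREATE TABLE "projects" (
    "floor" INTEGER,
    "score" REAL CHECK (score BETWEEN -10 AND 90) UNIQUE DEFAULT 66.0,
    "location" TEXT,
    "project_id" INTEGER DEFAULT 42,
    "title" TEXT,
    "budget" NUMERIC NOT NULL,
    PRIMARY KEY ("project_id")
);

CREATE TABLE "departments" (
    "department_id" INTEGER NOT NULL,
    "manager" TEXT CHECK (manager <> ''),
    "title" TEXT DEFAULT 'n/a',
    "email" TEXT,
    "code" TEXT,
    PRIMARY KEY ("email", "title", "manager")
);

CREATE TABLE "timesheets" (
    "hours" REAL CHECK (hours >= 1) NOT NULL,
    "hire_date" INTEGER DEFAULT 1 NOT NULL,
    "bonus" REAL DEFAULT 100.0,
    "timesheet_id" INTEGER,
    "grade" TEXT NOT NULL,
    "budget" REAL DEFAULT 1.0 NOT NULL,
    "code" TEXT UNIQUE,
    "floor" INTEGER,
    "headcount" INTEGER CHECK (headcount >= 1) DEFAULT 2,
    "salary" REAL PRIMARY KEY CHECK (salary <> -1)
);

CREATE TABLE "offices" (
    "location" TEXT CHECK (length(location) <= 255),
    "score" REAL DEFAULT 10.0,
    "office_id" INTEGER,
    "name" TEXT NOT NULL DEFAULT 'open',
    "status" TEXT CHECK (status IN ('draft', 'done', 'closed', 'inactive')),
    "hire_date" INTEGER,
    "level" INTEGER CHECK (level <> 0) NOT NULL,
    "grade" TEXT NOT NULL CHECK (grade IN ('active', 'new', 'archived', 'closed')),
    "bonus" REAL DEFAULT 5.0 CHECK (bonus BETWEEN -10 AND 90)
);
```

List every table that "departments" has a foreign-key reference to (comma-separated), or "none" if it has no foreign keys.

No column in departments has a REFERENCES clause.

none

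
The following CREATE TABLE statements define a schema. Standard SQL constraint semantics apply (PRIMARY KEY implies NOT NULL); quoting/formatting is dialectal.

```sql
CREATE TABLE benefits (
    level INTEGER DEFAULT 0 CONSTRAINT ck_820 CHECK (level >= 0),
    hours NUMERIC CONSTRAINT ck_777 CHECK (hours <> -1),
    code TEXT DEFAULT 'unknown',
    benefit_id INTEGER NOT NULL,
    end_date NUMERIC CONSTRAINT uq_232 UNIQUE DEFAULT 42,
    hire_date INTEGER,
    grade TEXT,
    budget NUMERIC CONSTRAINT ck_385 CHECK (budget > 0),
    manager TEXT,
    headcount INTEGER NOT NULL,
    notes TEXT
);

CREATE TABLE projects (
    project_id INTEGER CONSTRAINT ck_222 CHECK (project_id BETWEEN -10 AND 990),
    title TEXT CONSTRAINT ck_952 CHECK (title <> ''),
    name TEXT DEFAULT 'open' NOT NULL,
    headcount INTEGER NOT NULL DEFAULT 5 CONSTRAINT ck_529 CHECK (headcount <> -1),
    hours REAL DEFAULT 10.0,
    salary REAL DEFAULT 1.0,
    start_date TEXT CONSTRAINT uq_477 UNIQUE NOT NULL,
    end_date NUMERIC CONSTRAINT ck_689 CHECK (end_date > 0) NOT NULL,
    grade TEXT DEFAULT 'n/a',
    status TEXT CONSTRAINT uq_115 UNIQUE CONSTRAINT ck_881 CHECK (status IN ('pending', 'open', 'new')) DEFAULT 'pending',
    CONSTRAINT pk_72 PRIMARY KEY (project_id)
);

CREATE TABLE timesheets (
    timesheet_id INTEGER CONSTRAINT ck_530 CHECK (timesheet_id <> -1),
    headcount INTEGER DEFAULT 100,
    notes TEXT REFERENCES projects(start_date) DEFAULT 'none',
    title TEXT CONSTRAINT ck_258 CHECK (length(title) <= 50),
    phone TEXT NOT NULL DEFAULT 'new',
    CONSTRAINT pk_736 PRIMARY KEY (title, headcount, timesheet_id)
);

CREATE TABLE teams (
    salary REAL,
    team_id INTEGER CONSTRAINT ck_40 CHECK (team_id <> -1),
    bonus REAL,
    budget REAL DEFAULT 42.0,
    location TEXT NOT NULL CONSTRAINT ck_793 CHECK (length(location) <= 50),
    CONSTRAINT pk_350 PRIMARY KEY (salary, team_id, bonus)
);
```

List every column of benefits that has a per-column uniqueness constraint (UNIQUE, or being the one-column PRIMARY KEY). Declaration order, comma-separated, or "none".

end_date

- level: no UNIQUE or single-column PK constraint.
- hours: no UNIQUE or single-column PK constraint.
- code: no UNIQUE or single-column PK constraint.
- benefit_id: no UNIQUE or single-column PK constraint.
- end_date: declared UNIQUE → unique.
- hire_date: no UNIQUE or single-column PK constraint.
- grade: no UNIQUE or single-column PK constraint.
- budget: no UNIQUE or single-column PK constraint.
- manager: no UNIQUE or single-column PK constraint.
- headcount: no UNIQUE or single-column PK constraint.
- notes: no UNIQUE or single-column PK constraint.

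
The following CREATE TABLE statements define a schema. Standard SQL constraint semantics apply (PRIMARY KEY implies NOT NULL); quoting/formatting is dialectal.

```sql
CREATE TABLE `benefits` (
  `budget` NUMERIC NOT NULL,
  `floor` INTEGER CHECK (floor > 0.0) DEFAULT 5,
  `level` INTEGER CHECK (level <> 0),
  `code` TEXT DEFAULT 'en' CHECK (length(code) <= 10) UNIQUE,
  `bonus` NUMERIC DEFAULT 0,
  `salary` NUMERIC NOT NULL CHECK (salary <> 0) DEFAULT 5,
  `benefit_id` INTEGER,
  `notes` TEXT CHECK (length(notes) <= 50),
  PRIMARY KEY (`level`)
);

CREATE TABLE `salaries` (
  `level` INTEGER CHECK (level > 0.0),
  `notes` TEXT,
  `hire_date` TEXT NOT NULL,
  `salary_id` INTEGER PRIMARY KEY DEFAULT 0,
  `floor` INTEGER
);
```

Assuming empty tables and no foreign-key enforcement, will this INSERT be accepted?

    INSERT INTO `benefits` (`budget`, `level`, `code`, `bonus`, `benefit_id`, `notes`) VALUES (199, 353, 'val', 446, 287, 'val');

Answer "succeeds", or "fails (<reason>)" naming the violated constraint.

NOT NULL columns: budget is supplied; level is supplied; salary defaults to 5.
CHECK constraints: 353 satisfies (level <> 0); 'val' satisfies (length(code) <= 10); 'val' satisfies (length(notes) <= 50).
No constraint is violated.

succeeds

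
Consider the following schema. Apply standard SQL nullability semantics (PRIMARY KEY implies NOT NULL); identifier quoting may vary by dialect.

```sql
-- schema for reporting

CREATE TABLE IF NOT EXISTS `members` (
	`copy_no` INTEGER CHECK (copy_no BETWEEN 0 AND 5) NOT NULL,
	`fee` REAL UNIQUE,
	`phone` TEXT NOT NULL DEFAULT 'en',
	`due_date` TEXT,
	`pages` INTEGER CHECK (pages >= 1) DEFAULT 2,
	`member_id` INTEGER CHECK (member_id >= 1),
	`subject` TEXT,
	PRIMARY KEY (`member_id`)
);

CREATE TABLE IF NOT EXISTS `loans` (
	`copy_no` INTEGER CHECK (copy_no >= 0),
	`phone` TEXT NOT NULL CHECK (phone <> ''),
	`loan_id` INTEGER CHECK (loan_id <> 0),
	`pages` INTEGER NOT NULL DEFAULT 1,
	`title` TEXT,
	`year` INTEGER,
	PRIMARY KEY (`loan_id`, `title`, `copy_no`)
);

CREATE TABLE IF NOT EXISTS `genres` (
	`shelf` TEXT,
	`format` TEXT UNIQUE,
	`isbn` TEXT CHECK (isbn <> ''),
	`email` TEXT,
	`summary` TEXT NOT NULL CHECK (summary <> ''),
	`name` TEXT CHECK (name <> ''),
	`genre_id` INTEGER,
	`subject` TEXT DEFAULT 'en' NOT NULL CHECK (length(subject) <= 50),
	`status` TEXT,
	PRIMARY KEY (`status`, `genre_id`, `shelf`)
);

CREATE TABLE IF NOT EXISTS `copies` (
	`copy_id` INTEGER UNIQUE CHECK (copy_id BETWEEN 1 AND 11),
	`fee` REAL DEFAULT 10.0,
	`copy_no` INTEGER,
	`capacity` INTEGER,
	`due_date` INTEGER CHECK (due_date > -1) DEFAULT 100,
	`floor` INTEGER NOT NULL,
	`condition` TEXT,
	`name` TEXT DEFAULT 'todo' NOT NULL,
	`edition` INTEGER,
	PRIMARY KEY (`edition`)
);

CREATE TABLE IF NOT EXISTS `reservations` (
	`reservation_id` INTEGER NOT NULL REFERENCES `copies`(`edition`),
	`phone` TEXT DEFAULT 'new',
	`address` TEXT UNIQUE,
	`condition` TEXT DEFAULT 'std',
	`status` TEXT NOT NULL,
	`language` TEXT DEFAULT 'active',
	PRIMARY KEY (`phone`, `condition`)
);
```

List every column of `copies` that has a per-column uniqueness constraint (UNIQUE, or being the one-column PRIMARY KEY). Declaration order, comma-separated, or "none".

- copy_id: declared UNIQUE → unique.
- fee: no UNIQUE or single-column PK constraint.
- copy_no: no UNIQUE or single-column PK constraint.
- capacity: no UNIQUE or single-column PK constraint.
- due_date: no UNIQUE or single-column PK constraint.
- floor: no UNIQUE or single-column PK constraint.
- condition: no UNIQUE or single-column PK constraint.
- name: no UNIQUE or single-column PK constraint.
- edition: single-column PRIMARY KEY → unique.

copy_id, edition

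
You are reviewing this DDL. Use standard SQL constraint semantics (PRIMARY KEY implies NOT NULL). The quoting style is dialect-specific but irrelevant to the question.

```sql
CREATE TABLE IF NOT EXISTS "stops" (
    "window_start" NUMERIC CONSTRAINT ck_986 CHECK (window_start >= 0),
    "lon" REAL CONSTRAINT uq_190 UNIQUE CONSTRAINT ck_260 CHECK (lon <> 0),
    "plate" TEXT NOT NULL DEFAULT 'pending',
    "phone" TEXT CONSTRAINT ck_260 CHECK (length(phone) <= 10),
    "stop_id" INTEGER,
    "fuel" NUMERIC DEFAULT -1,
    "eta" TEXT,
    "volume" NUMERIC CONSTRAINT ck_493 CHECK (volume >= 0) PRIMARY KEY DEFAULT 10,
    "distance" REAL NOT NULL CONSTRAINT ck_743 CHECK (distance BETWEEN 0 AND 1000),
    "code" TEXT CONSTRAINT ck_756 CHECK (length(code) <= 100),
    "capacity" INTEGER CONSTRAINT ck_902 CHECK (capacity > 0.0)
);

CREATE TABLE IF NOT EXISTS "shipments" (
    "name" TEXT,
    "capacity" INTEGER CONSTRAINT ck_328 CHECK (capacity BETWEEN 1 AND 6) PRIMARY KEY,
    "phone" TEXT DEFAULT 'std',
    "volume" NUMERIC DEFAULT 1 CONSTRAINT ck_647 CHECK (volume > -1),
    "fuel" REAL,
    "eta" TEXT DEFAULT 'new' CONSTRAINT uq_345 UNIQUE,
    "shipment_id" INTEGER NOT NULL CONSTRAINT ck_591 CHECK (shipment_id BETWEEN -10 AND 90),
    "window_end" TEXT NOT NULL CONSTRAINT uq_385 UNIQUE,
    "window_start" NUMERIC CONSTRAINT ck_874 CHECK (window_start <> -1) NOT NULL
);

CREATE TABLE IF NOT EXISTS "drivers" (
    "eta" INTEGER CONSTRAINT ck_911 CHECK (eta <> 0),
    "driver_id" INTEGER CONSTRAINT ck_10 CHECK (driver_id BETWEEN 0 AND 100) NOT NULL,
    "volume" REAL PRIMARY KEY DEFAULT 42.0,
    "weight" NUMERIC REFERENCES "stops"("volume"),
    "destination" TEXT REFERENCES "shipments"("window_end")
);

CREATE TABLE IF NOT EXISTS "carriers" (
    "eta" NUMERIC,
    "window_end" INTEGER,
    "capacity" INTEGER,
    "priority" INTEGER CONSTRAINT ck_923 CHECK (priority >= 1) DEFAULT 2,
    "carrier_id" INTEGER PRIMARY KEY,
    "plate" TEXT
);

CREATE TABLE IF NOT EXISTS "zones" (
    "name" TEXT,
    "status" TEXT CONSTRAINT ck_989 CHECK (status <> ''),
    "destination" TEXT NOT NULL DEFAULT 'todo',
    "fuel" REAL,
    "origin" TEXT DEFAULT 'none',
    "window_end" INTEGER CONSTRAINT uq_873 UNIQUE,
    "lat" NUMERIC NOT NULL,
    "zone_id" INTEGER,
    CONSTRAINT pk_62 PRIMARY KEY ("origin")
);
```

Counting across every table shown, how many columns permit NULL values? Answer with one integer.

26

stops: 8 nullable (window_start, lon, phone, stop_id, fuel, eta, code, capacity — PK (volume) and explicit NOT NULL columns excluded).
shipments: 5 nullable (name, phone, volume, fuel, eta — PK (capacity) and explicit NOT NULL columns excluded).
drivers: 3 nullable (eta, weight, destination — PK (volume) and explicit NOT NULL columns excluded).
carriers: 5 nullable (eta, window_end, capacity, priority, plate — PK (carrier_id) and explicit NOT NULL columns excluded).
zones: 5 nullable (name, status, fuel, window_end, zone_id — PK (origin) and explicit NOT NULL columns excluded).
Total: 8 + 5 + 3 + 5 + 5 = 26.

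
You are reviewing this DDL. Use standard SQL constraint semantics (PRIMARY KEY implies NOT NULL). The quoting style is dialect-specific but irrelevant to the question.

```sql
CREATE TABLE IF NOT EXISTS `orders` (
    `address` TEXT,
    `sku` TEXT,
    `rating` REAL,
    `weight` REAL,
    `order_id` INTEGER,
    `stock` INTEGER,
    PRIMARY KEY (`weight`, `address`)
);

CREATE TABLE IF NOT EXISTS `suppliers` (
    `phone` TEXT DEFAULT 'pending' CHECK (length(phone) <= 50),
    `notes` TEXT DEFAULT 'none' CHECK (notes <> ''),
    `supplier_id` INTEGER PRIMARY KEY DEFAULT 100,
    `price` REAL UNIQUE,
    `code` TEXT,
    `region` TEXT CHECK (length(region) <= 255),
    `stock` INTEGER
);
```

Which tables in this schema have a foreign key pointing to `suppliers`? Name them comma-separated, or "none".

none

No REFERENCES clause anywhere in the schema names suppliers.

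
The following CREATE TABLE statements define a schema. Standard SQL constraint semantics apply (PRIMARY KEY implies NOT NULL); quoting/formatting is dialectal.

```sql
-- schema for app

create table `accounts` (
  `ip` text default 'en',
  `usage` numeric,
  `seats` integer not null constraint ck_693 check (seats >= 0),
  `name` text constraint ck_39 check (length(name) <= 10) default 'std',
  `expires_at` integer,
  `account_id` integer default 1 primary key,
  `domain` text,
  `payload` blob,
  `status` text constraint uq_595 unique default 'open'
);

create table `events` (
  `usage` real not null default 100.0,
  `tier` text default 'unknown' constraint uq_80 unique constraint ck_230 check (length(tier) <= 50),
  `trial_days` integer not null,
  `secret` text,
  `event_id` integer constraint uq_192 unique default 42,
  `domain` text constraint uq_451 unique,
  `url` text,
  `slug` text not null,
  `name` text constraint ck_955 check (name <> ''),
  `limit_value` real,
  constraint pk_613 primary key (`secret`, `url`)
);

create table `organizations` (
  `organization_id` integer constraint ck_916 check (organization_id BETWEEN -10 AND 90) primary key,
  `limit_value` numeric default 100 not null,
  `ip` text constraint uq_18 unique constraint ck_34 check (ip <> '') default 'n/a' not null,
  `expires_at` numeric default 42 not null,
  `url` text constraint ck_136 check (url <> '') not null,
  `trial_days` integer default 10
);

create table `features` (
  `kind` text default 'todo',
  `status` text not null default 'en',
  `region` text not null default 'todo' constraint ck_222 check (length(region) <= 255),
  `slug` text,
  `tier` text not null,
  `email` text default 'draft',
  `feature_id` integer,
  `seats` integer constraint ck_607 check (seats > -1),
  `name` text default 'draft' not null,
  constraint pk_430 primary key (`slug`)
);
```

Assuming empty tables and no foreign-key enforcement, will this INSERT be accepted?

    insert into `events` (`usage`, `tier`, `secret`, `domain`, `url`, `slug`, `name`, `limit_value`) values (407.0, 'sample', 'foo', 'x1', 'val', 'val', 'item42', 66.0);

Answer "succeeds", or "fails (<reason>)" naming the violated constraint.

trial_days is omitted from the column list and has no DEFAULT, so it would receive NULL.
But trial_days is declared NOT NULL.

fails (NOT NULL on trial_days)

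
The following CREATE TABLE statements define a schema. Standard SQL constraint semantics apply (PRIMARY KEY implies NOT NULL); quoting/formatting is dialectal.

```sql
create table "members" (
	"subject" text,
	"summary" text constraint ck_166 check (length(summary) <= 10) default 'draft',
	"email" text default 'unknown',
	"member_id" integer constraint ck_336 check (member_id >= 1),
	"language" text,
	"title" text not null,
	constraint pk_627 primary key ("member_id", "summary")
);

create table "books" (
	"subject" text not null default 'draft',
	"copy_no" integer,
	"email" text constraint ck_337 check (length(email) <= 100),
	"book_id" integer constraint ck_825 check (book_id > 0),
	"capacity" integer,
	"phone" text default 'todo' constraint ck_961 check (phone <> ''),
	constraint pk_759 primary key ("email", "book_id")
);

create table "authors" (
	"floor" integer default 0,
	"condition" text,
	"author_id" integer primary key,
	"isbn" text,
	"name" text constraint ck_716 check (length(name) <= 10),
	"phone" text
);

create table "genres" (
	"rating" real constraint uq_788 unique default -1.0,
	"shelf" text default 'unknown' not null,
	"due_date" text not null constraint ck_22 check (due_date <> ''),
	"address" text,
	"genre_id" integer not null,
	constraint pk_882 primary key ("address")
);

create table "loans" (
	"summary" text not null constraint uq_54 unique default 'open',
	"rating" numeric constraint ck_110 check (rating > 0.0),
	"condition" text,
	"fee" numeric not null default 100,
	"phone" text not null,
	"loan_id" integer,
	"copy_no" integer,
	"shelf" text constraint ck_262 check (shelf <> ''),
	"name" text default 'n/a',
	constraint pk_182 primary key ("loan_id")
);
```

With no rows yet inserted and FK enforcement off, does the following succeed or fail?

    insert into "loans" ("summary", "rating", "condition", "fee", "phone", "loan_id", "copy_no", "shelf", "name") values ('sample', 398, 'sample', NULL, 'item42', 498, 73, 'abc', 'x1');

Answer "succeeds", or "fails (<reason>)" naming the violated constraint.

fee is explicitly set to NULL, but fee is declared NOT NULL.

fails (NOT NULL on fee)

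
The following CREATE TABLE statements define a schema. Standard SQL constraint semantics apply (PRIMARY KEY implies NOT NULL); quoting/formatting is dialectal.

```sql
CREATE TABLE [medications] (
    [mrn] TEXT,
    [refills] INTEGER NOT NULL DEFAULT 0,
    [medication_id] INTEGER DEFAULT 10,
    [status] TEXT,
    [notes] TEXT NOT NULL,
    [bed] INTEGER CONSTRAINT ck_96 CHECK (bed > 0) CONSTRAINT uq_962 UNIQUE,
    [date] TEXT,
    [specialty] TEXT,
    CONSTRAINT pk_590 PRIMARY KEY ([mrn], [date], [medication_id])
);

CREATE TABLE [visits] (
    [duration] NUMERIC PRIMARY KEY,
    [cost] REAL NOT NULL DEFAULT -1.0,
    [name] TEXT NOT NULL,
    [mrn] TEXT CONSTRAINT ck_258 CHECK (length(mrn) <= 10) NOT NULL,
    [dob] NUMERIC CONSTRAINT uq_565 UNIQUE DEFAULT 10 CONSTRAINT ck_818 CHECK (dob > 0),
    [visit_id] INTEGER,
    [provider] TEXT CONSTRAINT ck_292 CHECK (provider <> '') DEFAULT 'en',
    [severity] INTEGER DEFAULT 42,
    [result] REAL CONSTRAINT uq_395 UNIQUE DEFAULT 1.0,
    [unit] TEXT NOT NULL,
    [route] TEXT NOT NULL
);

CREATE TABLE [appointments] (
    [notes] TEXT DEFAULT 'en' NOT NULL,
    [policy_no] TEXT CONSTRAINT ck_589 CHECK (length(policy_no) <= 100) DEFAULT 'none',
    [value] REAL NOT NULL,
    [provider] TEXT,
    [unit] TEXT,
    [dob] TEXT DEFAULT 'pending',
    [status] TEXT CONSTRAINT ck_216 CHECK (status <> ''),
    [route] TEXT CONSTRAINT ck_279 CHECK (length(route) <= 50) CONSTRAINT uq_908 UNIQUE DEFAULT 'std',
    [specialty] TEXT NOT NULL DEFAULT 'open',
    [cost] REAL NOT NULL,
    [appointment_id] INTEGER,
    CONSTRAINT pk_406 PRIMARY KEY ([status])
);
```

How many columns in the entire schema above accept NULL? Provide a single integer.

medications: 3 nullable (status, bed, specialty — PK (mrn, date, medication_id) and explicit NOT NULL columns excluded).
visits: 5 nullable (dob, visit_id, provider, severity, result — PK (duration) and explicit NOT NULL columns excluded).
appointments: 6 nullable (policy_no, provider, unit, dob, route, appointment_id — PK (status) and explicit NOT NULL columns excluded).
Total: 3 + 5 + 6 = 14.

14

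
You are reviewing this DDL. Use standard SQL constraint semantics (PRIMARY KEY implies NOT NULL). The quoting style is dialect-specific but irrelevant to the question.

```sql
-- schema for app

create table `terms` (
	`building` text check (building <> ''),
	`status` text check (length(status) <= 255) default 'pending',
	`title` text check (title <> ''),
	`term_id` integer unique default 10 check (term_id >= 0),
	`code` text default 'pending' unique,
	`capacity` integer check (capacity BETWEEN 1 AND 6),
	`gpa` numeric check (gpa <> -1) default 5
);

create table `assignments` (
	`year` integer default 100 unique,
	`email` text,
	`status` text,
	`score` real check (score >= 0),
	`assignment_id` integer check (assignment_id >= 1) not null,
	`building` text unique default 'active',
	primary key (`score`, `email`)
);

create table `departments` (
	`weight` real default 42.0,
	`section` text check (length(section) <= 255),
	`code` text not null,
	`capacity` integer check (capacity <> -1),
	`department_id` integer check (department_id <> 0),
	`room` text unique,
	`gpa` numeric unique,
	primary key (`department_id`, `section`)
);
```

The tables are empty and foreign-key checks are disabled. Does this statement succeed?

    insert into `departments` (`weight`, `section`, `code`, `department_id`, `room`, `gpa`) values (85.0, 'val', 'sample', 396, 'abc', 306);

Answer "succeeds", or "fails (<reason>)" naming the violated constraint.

NOT NULL columns: code is supplied; department_id is supplied; section is supplied.
CHECK constraints: 'val' satisfies (length(section) <= 255); 396 satisfies (department_id <> 0).
No constraint is violated.

succeeds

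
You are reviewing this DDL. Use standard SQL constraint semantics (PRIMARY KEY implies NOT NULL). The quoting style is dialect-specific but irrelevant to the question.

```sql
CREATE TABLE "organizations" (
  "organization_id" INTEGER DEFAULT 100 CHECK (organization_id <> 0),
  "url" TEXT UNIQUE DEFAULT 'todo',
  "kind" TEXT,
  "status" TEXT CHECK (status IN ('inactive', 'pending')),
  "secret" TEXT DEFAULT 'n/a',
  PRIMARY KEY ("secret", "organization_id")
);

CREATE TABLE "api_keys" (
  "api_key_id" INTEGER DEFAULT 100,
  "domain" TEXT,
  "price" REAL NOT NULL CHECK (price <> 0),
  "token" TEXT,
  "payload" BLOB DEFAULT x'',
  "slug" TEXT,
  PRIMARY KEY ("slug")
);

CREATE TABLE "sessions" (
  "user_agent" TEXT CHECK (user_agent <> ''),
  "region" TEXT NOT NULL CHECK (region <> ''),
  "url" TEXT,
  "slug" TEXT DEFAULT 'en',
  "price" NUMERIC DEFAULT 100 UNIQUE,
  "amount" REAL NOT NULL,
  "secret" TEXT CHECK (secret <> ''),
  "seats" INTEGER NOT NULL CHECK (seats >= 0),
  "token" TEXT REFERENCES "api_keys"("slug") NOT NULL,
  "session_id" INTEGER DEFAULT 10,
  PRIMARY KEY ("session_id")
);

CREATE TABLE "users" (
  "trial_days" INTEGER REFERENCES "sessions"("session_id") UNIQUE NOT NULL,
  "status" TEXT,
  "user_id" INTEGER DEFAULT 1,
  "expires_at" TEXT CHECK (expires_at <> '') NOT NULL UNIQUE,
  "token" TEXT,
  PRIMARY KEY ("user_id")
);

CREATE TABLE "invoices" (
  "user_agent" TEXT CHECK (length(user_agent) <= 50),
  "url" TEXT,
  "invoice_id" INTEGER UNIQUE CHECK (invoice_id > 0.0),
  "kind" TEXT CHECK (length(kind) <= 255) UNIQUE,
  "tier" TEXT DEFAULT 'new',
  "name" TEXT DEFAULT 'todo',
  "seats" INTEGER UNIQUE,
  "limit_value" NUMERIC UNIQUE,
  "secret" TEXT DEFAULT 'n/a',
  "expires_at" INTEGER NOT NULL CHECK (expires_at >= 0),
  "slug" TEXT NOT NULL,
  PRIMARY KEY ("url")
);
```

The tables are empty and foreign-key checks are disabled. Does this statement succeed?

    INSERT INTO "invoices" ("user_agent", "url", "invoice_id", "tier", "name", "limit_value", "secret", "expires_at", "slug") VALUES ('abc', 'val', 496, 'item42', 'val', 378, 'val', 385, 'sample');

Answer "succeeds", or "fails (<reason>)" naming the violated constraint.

NOT NULL columns: expires_at is supplied; slug is supplied; url is supplied.
CHECK constraints: 'abc' satisfies (length(user_agent) <= 50); 496 satisfies (invoice_id > 0.0); 385 satisfies (expires_at >= 0).
No constraint is violated.

succeeds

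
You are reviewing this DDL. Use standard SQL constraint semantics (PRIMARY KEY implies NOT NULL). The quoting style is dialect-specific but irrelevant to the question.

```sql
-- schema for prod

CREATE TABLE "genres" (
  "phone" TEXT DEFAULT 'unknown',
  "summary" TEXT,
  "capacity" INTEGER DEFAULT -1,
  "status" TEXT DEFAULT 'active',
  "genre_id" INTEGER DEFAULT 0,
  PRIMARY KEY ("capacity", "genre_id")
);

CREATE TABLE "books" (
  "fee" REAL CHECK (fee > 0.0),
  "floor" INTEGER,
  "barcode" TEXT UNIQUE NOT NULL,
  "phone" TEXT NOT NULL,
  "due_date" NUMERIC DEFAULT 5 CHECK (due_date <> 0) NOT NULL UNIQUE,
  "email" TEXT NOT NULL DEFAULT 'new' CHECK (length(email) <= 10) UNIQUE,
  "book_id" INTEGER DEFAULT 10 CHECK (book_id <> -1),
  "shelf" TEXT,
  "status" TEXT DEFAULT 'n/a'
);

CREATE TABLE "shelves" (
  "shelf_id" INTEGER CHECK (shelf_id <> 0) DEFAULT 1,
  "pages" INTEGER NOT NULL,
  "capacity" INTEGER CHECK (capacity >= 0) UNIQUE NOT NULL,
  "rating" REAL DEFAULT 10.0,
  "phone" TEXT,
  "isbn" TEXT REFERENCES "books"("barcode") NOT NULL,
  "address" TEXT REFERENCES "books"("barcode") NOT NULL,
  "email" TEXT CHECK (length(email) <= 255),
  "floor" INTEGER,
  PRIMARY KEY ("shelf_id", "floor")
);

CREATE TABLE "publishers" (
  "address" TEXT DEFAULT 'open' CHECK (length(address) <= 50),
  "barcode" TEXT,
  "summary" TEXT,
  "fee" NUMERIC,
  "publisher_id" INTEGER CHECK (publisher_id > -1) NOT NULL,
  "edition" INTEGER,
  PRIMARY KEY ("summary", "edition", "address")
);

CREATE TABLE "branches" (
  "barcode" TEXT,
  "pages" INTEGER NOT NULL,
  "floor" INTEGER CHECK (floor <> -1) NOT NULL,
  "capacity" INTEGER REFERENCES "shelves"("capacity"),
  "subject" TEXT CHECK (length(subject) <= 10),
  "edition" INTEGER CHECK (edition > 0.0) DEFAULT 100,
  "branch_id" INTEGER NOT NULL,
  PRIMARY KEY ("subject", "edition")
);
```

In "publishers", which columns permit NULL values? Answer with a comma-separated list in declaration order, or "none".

- address: part of the PRIMARY KEY, which implies NOT NULL → not nullable.
- barcode: no NOT NULL constraint applies → nullable.
- summary: part of the PRIMARY KEY, which implies NOT NULL → not nullable.
- fee: no NOT NULL constraint applies → nullable.
- publisher_id: declared NOT NULL → not nullable.
- edition: part of the PRIMARY KEY, which implies NOT NULL → not nullable.

barcode, fee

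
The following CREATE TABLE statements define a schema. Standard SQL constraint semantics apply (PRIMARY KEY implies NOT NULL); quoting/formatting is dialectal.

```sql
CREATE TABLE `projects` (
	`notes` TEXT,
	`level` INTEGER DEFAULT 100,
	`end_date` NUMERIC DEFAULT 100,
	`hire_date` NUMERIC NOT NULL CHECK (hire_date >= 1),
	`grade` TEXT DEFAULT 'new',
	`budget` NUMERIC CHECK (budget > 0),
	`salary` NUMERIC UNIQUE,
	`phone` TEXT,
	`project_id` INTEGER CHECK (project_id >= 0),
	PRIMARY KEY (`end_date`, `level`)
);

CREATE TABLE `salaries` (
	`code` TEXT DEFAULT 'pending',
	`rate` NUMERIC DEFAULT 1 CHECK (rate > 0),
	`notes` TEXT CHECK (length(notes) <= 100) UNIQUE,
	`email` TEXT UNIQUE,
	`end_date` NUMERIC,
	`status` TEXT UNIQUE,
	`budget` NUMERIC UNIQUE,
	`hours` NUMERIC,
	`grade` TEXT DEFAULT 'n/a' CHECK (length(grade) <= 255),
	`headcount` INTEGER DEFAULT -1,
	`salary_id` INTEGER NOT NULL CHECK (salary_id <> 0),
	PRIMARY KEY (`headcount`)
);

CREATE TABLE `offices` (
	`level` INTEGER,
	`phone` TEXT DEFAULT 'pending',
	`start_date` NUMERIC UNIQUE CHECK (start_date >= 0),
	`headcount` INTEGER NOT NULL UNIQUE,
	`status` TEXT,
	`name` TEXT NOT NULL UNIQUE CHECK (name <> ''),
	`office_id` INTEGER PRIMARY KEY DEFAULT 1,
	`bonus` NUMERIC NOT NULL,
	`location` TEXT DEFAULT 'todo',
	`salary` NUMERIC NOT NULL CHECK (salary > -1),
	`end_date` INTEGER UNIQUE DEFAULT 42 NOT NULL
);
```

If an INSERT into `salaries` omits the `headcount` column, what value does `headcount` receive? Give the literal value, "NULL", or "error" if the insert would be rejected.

-1

headcount has an explicit DEFAULT -1.
When the column is omitted from an INSERT, that default is used.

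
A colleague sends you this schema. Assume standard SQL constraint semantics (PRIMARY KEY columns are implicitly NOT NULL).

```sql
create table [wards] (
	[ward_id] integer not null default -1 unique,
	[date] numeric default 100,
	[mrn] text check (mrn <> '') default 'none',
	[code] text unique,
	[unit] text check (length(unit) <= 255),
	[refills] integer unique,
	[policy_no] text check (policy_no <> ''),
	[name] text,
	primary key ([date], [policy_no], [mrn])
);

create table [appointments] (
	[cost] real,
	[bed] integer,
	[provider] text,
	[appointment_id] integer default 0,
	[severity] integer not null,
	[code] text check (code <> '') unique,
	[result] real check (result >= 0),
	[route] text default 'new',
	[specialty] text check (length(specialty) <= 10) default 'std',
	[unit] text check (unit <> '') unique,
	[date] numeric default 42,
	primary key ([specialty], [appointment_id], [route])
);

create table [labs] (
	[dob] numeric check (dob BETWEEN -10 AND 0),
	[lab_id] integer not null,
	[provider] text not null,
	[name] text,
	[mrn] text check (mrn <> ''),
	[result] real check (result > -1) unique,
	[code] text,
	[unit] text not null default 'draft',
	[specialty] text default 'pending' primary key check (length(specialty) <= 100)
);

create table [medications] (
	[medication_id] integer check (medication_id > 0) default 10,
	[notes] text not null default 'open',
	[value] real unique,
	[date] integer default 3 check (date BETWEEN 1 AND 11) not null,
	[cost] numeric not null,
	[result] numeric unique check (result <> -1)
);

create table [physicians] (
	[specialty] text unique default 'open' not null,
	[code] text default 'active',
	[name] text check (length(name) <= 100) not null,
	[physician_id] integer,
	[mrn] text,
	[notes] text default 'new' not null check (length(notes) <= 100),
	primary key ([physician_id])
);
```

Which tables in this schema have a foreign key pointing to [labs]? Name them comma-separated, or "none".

No REFERENCES clause anywhere in the schema names labs.

none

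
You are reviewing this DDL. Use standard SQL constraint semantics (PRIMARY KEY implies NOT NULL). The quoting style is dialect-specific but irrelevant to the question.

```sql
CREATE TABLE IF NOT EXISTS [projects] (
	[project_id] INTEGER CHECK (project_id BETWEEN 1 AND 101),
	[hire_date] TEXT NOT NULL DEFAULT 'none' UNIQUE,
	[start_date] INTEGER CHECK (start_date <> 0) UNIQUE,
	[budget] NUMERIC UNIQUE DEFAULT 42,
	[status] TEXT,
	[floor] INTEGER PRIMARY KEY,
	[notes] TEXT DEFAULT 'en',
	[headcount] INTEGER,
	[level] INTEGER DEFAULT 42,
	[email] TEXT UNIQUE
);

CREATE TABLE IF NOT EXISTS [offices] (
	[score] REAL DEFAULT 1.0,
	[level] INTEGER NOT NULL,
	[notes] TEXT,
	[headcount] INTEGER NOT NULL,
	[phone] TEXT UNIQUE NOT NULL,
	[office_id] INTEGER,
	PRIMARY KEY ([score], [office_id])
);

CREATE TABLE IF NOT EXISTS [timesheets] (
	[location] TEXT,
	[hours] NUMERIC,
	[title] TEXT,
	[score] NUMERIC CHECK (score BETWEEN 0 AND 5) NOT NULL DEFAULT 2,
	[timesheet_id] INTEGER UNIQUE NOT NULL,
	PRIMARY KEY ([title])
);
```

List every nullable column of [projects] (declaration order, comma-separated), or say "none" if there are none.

- project_id: CHECK does not forbid NULL (a CHECK constraint passes when its expression is NULL) → nullable.
- hire_date: declared NOT NULL → not nullable.
- start_date: CHECK does not forbid NULL (a CHECK constraint passes when its expression is NULL) → nullable.
- budget: UNIQUE does not imply NOT NULL → nullable.
- status: no NOT NULL constraint applies → nullable.
- floor: part of the PRIMARY KEY, which implies NOT NULL → not nullable.
- notes: DEFAULT only fills an omitted column; an explicit NULL is still allowed → nullable.
- headcount: no NOT NULL constraint applies → nullable.
- level: DEFAULT only fills an omitted column; an explicit NULL is still allowed → nullable.
- email: UNIQUE does not imply NOT NULL → nullable.

project_id, start_date, budget, status, notes, headcount, level, email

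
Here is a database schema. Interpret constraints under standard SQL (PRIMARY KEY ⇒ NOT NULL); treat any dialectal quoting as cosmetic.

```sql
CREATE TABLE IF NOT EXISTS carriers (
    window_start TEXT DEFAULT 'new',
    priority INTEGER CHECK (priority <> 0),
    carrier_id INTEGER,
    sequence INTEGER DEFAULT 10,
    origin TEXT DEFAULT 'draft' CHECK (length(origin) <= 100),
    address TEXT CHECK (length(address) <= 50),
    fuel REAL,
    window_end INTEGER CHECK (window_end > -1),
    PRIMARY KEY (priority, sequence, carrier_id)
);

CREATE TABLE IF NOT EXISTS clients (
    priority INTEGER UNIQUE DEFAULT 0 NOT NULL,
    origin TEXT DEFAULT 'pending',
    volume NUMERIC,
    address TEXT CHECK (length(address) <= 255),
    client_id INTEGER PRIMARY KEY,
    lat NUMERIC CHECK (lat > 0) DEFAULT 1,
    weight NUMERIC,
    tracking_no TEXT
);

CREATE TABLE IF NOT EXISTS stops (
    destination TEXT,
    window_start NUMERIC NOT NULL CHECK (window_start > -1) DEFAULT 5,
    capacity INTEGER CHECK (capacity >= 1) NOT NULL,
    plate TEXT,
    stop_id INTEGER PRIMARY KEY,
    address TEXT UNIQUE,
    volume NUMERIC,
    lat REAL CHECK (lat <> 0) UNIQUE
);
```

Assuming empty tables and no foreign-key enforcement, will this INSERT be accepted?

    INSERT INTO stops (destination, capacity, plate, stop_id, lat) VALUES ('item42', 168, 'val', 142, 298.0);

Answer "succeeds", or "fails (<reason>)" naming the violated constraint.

NOT NULL columns: capacity is supplied; stop_id is supplied; window_start defaults to 5.
CHECK constraints: 168 satisfies (capacity >= 1); 298.0 satisfies (lat <> 0).
No constraint is violated.

succeeds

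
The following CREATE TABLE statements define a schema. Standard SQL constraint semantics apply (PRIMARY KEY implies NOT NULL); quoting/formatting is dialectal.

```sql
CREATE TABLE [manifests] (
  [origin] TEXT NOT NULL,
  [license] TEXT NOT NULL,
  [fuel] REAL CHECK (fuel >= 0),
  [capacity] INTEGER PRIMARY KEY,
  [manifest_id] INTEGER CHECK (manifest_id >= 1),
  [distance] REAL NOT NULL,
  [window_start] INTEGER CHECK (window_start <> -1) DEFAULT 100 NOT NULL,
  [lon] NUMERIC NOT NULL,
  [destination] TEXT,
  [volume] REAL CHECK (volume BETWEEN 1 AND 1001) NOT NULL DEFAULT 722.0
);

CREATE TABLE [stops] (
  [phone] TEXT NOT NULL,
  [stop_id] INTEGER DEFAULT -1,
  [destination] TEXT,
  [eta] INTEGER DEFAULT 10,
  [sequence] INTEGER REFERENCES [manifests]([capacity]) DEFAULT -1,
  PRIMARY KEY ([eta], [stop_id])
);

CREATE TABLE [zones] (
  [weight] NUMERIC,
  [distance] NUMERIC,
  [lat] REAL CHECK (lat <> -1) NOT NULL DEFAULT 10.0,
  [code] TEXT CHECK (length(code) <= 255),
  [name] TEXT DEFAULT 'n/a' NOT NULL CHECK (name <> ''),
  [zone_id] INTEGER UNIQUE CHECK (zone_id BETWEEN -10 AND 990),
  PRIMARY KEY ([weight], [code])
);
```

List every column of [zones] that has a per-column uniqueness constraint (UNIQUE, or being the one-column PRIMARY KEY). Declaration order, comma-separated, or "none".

- weight: part of a composite PRIMARY KEY — only the tuple is unique, not this column on its own.
- distance: no UNIQUE or single-column PK constraint.
- lat: no UNIQUE or single-column PK constraint.
- code: part of a composite PRIMARY KEY — only the tuple is unique, not this column on its own.
- name: no UNIQUE or single-column PK constraint.
- zone_id: declared UNIQUE → unique.

zone_id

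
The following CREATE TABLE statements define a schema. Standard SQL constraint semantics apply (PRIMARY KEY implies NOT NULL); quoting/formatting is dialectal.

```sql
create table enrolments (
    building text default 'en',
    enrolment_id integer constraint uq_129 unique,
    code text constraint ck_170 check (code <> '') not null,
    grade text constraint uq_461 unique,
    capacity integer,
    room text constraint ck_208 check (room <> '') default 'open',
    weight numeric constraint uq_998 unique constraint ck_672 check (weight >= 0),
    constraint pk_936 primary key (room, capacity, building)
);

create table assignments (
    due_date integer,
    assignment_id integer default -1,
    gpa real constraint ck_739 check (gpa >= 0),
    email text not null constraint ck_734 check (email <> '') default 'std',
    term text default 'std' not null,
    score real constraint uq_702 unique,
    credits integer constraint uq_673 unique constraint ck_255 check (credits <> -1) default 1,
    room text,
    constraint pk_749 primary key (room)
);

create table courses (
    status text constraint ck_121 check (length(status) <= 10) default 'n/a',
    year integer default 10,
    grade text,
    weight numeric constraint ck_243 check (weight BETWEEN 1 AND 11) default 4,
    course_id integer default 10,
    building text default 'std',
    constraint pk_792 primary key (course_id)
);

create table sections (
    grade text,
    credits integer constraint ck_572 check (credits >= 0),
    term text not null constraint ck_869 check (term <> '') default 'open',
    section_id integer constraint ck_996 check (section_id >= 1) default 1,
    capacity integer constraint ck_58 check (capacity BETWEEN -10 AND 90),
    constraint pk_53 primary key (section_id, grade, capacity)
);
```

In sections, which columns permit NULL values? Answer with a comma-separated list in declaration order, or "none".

credits

- grade: part of the PRIMARY KEY, which implies NOT NULL → not nullable.
- credits: CHECK does not forbid NULL (a CHECK constraint passes when its expression is NULL) → nullable.
- term: declared NOT NULL → not nullable.
- section_id: part of the PRIMARY KEY, which implies NOT NULL → not nullable.
- capacity: part of the PRIMARY KEY, which implies NOT NULL → not nullable.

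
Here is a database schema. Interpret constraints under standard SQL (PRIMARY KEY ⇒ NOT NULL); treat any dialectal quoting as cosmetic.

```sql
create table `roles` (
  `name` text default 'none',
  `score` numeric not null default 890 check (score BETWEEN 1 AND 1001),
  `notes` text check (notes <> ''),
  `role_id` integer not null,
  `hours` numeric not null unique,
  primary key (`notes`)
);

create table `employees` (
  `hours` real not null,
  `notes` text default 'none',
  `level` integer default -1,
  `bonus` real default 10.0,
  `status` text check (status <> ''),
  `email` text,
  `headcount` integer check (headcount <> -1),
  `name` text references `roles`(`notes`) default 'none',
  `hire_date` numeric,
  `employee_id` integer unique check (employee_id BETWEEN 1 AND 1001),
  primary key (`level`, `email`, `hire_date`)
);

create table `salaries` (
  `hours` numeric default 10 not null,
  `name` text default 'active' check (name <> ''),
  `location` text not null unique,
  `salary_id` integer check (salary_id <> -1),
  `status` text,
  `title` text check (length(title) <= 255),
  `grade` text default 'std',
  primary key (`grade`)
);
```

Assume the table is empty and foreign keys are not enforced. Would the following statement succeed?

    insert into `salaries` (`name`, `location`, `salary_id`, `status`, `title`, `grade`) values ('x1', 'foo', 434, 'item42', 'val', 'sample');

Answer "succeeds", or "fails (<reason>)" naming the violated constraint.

NOT NULL columns: grade is supplied; hours defaults to 10; location is supplied.
CHECK constraints: 'x1' satisfies (name <> ''); 434 satisfies (salary_id <> -1); 'val' satisfies (length(title) <= 255).
No constraint is violated.

succeeds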